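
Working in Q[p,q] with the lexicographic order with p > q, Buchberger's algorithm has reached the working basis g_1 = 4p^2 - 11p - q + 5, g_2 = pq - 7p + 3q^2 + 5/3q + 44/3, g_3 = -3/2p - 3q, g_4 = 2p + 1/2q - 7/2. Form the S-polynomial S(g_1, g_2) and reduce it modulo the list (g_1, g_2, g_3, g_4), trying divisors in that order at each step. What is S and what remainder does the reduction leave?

lcm(LM(g_1), LM(g_2)) = p^2q.
S = (lcm/LT(g_1))·g_1 − (lcm/LT(g_2))·g_2 = 7p^2 - 3pq^2 - 53/12pq - 44/3p - 1/4q^2 + 5/4q.
Reduce S modulo (g_1, g_2, g_3, g_4) in that order:
  leading term p^2: subtract (7/4)·g_1 from 7p^2 - 3pq^2 - 53/12pq - 44/3p - 1/4q^2 + 5/4q → -3pq^2 - 53/12pq + 55/12p - 1/4q^2 + 3q - 35/4
  leading term pq^2: subtract (-3q)·g_2 from -3pq^2 - 53/12pq + 55/12p - 1/4q^2 + 3q - 35/4 → -305/12pq + 55/12p + 9q^3 + 19/4q^2 + 47q - 35/4
  leading term pq: subtract (-305/12)·g_2 from -305/12pq + 55/12p + 9q^3 + 19/4q^2 + 47q - 35/4 → -520/3p + 9q^3 + 81q^2 + 3217/36q + 13105/36
  leading term p: subtract (1040/9)·g_3 from -520/3p + 9q^3 + 81q^2 + 3217/36q + 13105/36 → 9q^3 + 81q^2 + 15697/36q + 13105/36
  leading term q^3: no divisor's leading term divides it; move 9q^3 to the remainder.
  leading term q^2: no divisor's leading term divides it; move 81q^2 to the remainder.
  leading term q: no divisor's leading term divides it; move 15697/36q to the remainder.
  leading term 1: no divisor's leading term divides it; move 13105/36 to the remainder.
The remainder 9q^3 + 81q^2 + 15697/36q + 13105/36 is nonzero, so it would be added as the next basis element.

S(g_1, g_2) = 7p^2 - 3pq^2 - 53/12pq - 44/3p - 1/4q^2 + 5/4q; remainder on division = 9q^3 + 81q^2 + 15697/36q + 13105/36.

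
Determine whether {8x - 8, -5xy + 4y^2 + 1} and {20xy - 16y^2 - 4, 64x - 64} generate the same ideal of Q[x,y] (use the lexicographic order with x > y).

Two ideals are equal iff their reduced Gröbner bases coincide (the reduced basis is unique for a fixed ordering).
Buchberger on the first generating set:
f_1 = 8x - 8, LT = x.
f_2 = -5xy + 4y^2 + 1, LT = xy.

S(f_1,f_2): lcm = xy. S = 4/5y^2 - y + 1/5.
  leading term y^2: no divisor's leading term divides it; move 4/5y^2 to the remainder.
  leading term y: no divisor's leading term divides it; move -y to the remainder.
  leading term 1: no divisor's leading term divides it; move 1/5 to the remainder.
  remainder 4/5y^2 - y + 1/5 ≠ 0; add g_3 = 4/5y^2 - y + 1/5 to the basis.

S(f_1,g_3): leading monomials are coprime, so the S-polynomial reduces to 0 (Buchberger's first criterion).
S(f_2,g_3): lcm = xy^2. S = 5/4xy - 1/4x - 4/5y^3 - 1/5y.
  leading term xy: subtract (5/32y)·f_1 from 5/4xy - 1/4x - 4/5y^3 - 1/5y → -1/4x - 4/5y^3 + 21/20y
  leading term x: subtract (-1/32)·f_1 from -1/4x - 4/5y^3 + 21/20y → -4/5y^3 + 21/20y - 1/4
  leading term y^3: subtract (-y)·g_3 from -4/5y^3 + 21/20y - 1/4 → -y^2 + 5/4y - 1/4
  leading term y^2: subtract (-5/4)·g_3 from -y^2 + 5/4y - 1/4 → 0
  remainder 0.

Every S-polynomial of the final basis reduces to 0, so we have a Gröbner basis.
Inter-reduce: drop elements whose leading term is divisible by another's, tail-reduce, and make monic.
Reduced Gröbner basis: {x - 1, y^2 - 5/4y + 1/4}.

Buchberger on the second generating set:
h_1 = 20xy - 16y^2 - 4, LT = xy.
h_2 = 64x - 64, LT = x.

S(h_1,h_2): lcm = xy. S = -4/5y^2 + y - 1/5.
  leading term y^2: no divisor's leading term divides it; move -4/5y^2 to the remainder.
  leading term y: no divisor's leading term divides it; move y to the remainder.
  leading term 1: no divisor's leading term divides it; move -1/5 to the remainder.
  remainder -4/5y^2 + y - 1/5 ≠ 0; add k_3 = -4/5y^2 + y - 1/5 to the basis.

S(h_1,k_3): lcm = xy^2. S = 5/4xy - 1/4x - 4/5y^3 - 1/5y.
  leading term xy: subtract (1/16)·h_1 from 5/4xy - 1/4x - 4/5y^3 - 1/5y → -1/4x - 4/5y^3 + y^2 - 1/5y + 1/4
  leading term x: subtract (-1/256)·h_2 from -1/4x - 4/5y^3 + y^2 - 1/5y + 1/4 → -4/5y^3 + y^2 - 1/5y
  leading term y^3: subtract (y)·k_3 from -4/5y^3 + y^2 - 1/5y → 0
  remainder 0.

S(h_2,k_3): leading monomials are coprime, so the S-polynomial reduces to 0 (Buchberger's first criterion).
Every S-polynomial of the final basis reduces to 0, so we have a Gröbner basis.
Inter-reduce: drop elements whose leading term is divisible by another's, tail-reduce, and make monic.
Reduced Gröbner basis: {x - 1, y^2 - 5/4y + 1/4}.

Same reduced basis, so the two generating sets span the same ideal.

Yes, the ideals are equal.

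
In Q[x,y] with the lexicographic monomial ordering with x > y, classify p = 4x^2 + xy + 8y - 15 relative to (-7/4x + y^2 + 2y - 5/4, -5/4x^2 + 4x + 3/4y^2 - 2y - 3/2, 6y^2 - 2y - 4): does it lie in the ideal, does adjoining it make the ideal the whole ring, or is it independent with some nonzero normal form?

Adjoining 4x^2 + xy + 8y - 15 makes the ideal the whole ring: the system is inconsistent.

First compute the reduced Gröbner basis of I by Buchberger's algorithm.
f_1 = -7/4x + y^2 + 2y - 5/4, LT = x.
f_2 = -5/4x^2 + 4x + 3/4y^2 - 2y - 3/2, LT = x^2.
f_3 = 6y^2 - 2y - 4, LT = y^2.

S(f_1,f_2): lcm = x^2. S = -4/7xy^2 - 8/7xy + 137/35x + 3/5y^2 - 8/5y - 6/5.
  leading term xy^2: subtract (16/49y^2)·f_1 from -4/7xy^2 - 8/7xy + 137/35x + 3/5y^2 - 8/5y - 6/5 → -8/7xy + 137/35x - 16/49y^4 - 32/49y^3 + 247/245y^2 - 8/5y - 6/5
  leading term xy: subtract (32/49y)·f_1 from -8/7xy + 137/35x - 16/49y^4 - 32/49y^3 + 247/245y^2 - 8/5y - 6/5 → 137/35x - 16/49y^4 - 64/49y^3 - 73/245y^2 - 192/245y - 6/5
  leading term x: subtract (-548/245)·f_1 from 137/35x - 16/49y^4 - 64/49y^3 - 73/245y^2 - 192/245y - 6/5 → -16/49y^4 - 64/49y^3 + 95/49y^2 + 904/245y - 979/245
  leading term y^4: subtract (-8/147y^2)·f_3 from -16/49y^4 - 64/49y^3 + 95/49y^2 + 904/245y - 979/245 → -208/147y^3 + 253/147y^2 + 904/245y - 979/245
  leading term y^3: subtract (-104/441y)·f_3 from -208/147y^3 + 253/147y^2 + 904/245y - 979/245 → 551/441y^2 + 6056/2205y - 979/245
  leading term y^2: subtract (551/2646)·f_3 from 551/441y^2 + 6056/2205y - 979/245 → 427/135y - 427/135
  leading term y: no divisor's leading term divides it; move 427/135y to the remainder.
  leading term 1: no divisor's leading term divides it; move -427/135 to the remainder.
  remainder 427/135y - 427/135 ≠ 0; add h_4 = 427/135y - 427/135 to the basis.

The other S-polynomials (S(f_1,f_3), S(f_2,f_3), S(f_1,h_4), S(f_2,h_4), S(f_3,h_4)) all reduce to 0 modulo the current basis, so we have a Gröbner basis.
Inter-reduce: drop elements whose leading term is divisible by another's, tail-reduce, and make monic.
Reduced Gröbner basis: {x - 1, y - 1}.
Label its elements g_1 = x - 1, g_2 = y - 1.

Reduce p = 4x^2 + xy + 8y - 15 modulo G:
  leading term x^2: subtract (4x)·g_1 from 4x^2 + xy + 8y - 15 → xy + 4x + 8y - 15
  leading term xy: subtract (y)·g_1 from xy + 4x + 8y - 15 → 4x + 9y - 15
  leading term x: subtract (4)·g_1 from 4x + 9y - 15 → 9y - 11
  leading term y: subtract (9)·g_2 from 9y - 11 → -2
  leading term 1: no divisor's leading term divides it; move -2 to the remainder.
  normal form = -2.
The normal form is nonzero, so p ∉ I. Since p minus its normal form lies in I, I + (p) = I + (r) where r = -2; decide whether this ideal is the whole ring.
Here r = -2 is a nonzero constant, hence a unit: 1 ∈ I + (p), the Gröbner basis of I + (p) is {1}, and the enlarged system has no common solution — adjoining p is inconsistent.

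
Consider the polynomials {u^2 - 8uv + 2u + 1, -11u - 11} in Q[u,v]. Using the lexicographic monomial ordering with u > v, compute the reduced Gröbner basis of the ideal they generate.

f_1 = u^2 - 8uv + 2u + 1, LT = u^2.
f_2 = -11u - 11, LT = u.

S(f_1,f_2): lcm = u^2. S = -8uv + u + 1.
  leading term uv: subtract (8/11v)·f_2 from -8uv + u + 1 → u + 8v + 1
  leading term u: subtract (-1/11)·f_2 from u + 8v + 1 → 8v
  leading term v: no divisor's leading term divides it; move 8v to the remainder.
  remainder 8v ≠ 0; add g_3 = 8v to the basis.

The other S-polynomials (S(f_1,g_3), S(f_2,g_3)) all reduce to 0 modulo the current basis, so we have a Gröbner basis.
Inter-reduce: drop elements whose leading term is divisible by another's, tail-reduce, and make monic.

G = {u + 1, v}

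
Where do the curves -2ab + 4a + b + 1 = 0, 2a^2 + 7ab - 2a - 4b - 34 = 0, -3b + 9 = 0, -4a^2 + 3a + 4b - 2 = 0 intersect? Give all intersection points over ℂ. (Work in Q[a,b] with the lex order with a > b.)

{(2, 3)}

Compute a lex Gröbner basis by Buchberger's algorithm.
f_1 = -2ab + 4a + b + 1, LT = ab.
f_2 = 2a^2 + 7ab - 2a - 4b - 34, LT = a^2.
f_3 = -3b + 9, LT = b.
f_4 = -4a^2 + 3a + 4b - 2, LT = a^2.

S(f_1,f_2): lcm = a^2b. S = -2a^2 - 7/2ab^2 + 1/2ab - 1/2a + 2b^2 + 17b.
  reduce S modulo (f_1, f_2, f_3, f_4):
  remainder -3/2a + 3 ≠ 0; add h_5 = -3/2a + 3 to the basis.

The other S-polynomials (S(f_1,f_3), S(f_1,f_4), S(f_2,f_3), S(f_2,f_4), S(f_3,f_4), S(f_1,h_5), S(f_2,h_5), S(f_3,h_5), S(f_4,h_5)) all reduce to 0 modulo the current basis, so we have a Gröbner basis.
Inter-reduce: drop elements whose leading term is divisible by another's, tail-reduce, and make monic.
Reduced Gröbner basis: {a - 2, b - 3}.

Since the basis is lex-ordered, b - 3 is univariate in b. Its roots are {3}. Back-substituting each root into the other basis elements fixes the other coordinates.
  b = 3: the earlier basis element becomes a - 2 = 0, giving a = 2 — point (2, 3).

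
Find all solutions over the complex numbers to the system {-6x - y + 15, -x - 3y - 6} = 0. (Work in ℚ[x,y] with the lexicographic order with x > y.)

{(3, -3)}

Compute a lex Gröbner basis by Buchberger's algorithm.
f_1 = -6x - y + 15, LT = x.
f_2 = -x - 3y - 6, LT = x.

S(f_1,f_2): lcm = x. S = -17/6y - 17/2.
  leading term y: no divisor's leading term divides it; move -17/6y to the remainder.
  leading term 1: no divisor's leading term divides it; move -17/2 to the remainder.
  remainder -17/6y - 17/2 ≠ 0; add h_3 = -17/6y - 17/2 to the basis.

S(f_1,h_3): leading monomials are coprime, so the S-polynomial reduces to 0 (Buchberger's first criterion).
S(f_2,h_3): leading monomials are coprime, so the S-polynomial reduces to 0 (Buchberger's first criterion).
Every S-polynomial of the final basis reduces to 0, so we have a Gröbner basis.
Inter-reduce: drop elements whose leading term is divisible by another's, tail-reduce, and make monic.
Reduced Gröbner basis: {x - 3, y + 3}.

A lex Gröbner basis eliminates variables successively. Here y + 3 depends only on y, with roots {-3}; lifting each root through the earlier basis elements recovers the full solutions.
  y = -3: the earlier basis element becomes x - 3 = 0, giving x = 3 — point (3, -3).
Each listed point satisfies every original equation (direct substitution).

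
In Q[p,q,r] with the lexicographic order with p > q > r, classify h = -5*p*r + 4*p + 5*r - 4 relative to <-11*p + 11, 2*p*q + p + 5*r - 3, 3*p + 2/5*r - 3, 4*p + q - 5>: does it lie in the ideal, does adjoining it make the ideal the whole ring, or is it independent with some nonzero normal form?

-5*p*r + 4*p + 5*r - 4 lies in I (it reduces to 0).

First compute the reduced Gröbner basis of I by Buchberger's algorithm.
f_1 = -11*p + 11, LT = p.
f_2 = 2*p*q + p + 5*r - 3, LT = p*q.
f_3 = 3*p + 2/5*r - 3, LT = p.
f_4 = 4*p + q - 5, LT = p.

S(f_1,f_2): lcm = p*q. S = -1/2*p - q - 5/2*r + 3/2.
  leading term p: subtract (1/22)·f_1 from -1/2*p - q - 5/2*r + 3/2 → -q - 5/2*r + 1
  leading term q: no divisor's leading term divides it; move -q to the remainder.
  leading term r: no divisor's leading term divides it; move -5/2*r to the remainder.
  leading term 1: no divisor's leading term divides it; move 1 to the remainder.
  remainder -q - 5/2*r + 1 ≠ 0; add k_5 = -q - 5/2*r + 1 to the basis.

S(f_1,f_3): lcm = p. S = -2/15*r.
  leading term r: no divisor's leading term divides it; move -2/15*r to the remainder.
  remainder -2/15*r ≠ 0; add k_6 = -2/15*r to the basis.

The other S-polynomials (S(f_1,f_4), S(f_2,f_3), S(f_2,f_4), S(f_3,f_4), S(f_1,k_5), S(f_2,k_5), S(f_3,k_5), S(f_4,k_5), S(f_1,k_6), S(f_2,k_6), S(f_3,k_6), S(f_4,k_6), S(k_5,k_6)) all reduce to 0 modulo the current basis, so we have a Gröbner basis.
Inter-reduce: drop elements whose leading term is divisible by another's, tail-reduce, and make monic.
Reduced Gröbner basis: {p - 1, q - 1, r}.
Label its elements g_1 = p - 1, g_2 = q - 1, g_3 = r.

Reduce h = -5*p*r + 4*p + 5*r - 4 modulo G:
  leading term p*r: subtract (-5*r)·g_1 from -5*p*r + 4*p + 5*r - 4 → 4*p - 4
  leading term p: subtract (4)·g_1 from 4*p - 4 → 0
  normal form = 0.
Since the normal form is 0, h ∈ I.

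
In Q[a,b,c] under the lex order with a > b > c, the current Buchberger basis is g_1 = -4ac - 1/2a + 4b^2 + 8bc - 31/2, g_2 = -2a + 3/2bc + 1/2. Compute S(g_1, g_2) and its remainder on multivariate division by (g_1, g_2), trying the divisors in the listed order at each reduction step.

S(g_1, g_2) = 1/8a - b^2 + 3/4bc^2 - 2bc + 1/4c + 31/8; remainder on division = -b^2 + 3/4bc^2 - 61/32bc + 1/4c + 125/32.

lcm(LM(g_1), LM(g_2)) = ac.
S = (lcm/LT(g_1))·g_1 − (lcm/LT(g_2))·g_2 = 1/8a - b^2 + 3/4bc^2 - 2bc + 1/4c + 31/8.
Reduce S modulo (g_1, g_2) in that order:
  leading term a: subtract (-1/16)·g_2 from 1/8a - b^2 + 3/4bc^2 - 2bc + 1/4c + 31/8 → -b^2 + 3/4bc^2 - 61/32bc + 1/4c + 125/32
  leading term b^2: no divisor's leading term divides it; move -b^2 to the remainder.
  leading term bc^2: no divisor's leading term divides it; move 3/4bc^2 to the remainder.
  leading term bc: no divisor's leading term divides it; move -61/32bc to the remainder.
  leading term c: no divisor's leading term divides it; move 1/4c to the remainder.
  leading term 1: no divisor's leading term divides it; move 125/32 to the remainder.
The remainder -b^2 + 3/4bc^2 - 61/32bc + 1/4c + 125/32 is nonzero, so it would be added as the next basis element.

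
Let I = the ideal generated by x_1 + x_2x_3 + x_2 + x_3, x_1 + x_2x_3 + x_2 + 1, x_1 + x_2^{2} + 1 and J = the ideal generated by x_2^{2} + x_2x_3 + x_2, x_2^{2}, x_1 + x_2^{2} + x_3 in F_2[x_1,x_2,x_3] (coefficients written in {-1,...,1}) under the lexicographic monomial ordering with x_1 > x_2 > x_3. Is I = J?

No, the ideals differ.

Equality of ideals is decidable: compute both reduced Gröbner bases (unique for the ordering) and check whether they agree.
Buchberger on the first generating set:
f_1 = x_1 + x_2x_3 + x_2 + x_3, LT = x_1.
f_2 = x_1 + x_2x_3 + x_2 + 1, LT = x_1.
f_3 = x_1 + x_2^{2} + 1, LT = x_1.

S(f_1,f_2): lcm = x_1. S = x_3 + 1.
  reduce S modulo (f_1, f_2, f_3):
  remainder x_3 + 1 ≠ 0; add g_4 = x_3 + 1 to the basis.

S(f_1,f_3): lcm = x_1. S = x_2^{2} + x_2x_3 + x_2 + x_3 + 1.
  reduce S modulo (f_1, f_2, f_3, g_4):
  remainder x_2^{2} ≠ 0; add g_5 = x_2^{2} to the basis.

The other S-polynomials (S(f_2,f_3), S(f_1,g_4), S(f_2,g_4), S(f_3,g_4), S(f_1,g_5), S(f_2,g_5), S(f_3,g_5), S(g_4,g_5)) all reduce to 0 modulo the current basis, so we have a Gröbner basis.
Inter-reduce: drop elements whose leading term is divisible by another's, tail-reduce, and make monic.
Reduced Gröbner basis: {x_1 + 1, x_2^{2}, x_3 + 1}.

Buchberger on the second generating set:
h_1 = x_2^{2} + x_2x_3 + x_2, LT = x_2^{2}.
h_2 = x_2^{2}, LT = x_2^{2}.
h_3 = x_1 + x_2^{2} + x_3, LT = x_1.

S(h_1,h_2): lcm = x_2^{2}. S = x_2x_3 + x_2.
  reduce S modulo (h_1, h_2, h_3):
  remainder x_2x_3 + x_2 ≠ 0; add k_4 = x_2x_3 + x_2 to the basis.

The other S-polynomials (S(h_1,h_3), S(h_2,h_3), S(h_1,k_4), S(h_2,k_4), S(h_3,k_4)) all reduce to 0 modulo the current basis, so we have a Gröbner basis.
Inter-reduce: drop elements whose leading term is divisible by another's, tail-reduce, and make monic.
Reduced Gröbner basis: {x_1 + x_3, x_2^{2}, x_2x_3 + x_2}.

These differ, so the ideals are not equal.
The choice of monomial ordering does not affect the verdict — as long as both bases are computed under the same ordering, their equality decides ideal equality.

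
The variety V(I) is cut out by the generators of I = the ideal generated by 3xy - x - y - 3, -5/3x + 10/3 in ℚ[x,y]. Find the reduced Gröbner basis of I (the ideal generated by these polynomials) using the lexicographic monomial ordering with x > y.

This is the nonlinear analogue of row-reducing a linear system.

f_1 = 3xy - x - y - 3, LT = xy.
f_2 = -5/3x + 10/3, LT = x.

S(f_1,f_2): lcm = xy. S = -⅓x + 5/3y - 1.
  leading term x: subtract (⅕)·f_2 from -⅓x + 5/3y - 1 → 5/3y - 5/3
  leading term y: no divisor's leading term divides it; move 5/3y to the remainder.
  leading term 1: no divisor's leading term divides it; move -5/3 to the remainder.
  remainder 5/3y - 5/3 ≠ 0; add g_3 = 5/3y - 5/3 to the basis.

The other S-polynomials (S(f_1,g_3), S(f_2,g_3)) all reduce to 0 modulo the current basis, so we have a Gröbner basis.
Inter-reduce: drop elements whose leading term is divisible by another's, tail-reduce, and make monic.

G = {x - 2, y - 1}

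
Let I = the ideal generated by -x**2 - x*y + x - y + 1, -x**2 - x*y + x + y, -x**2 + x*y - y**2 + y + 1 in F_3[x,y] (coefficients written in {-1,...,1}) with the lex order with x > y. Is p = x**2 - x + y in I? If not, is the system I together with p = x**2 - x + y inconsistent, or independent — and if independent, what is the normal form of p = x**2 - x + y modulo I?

First compute the reduced Gröbner basis of I by Buchberger's algorithm.
f_1 = -x**2 - x*y + x - y + 1, LT = x**2.
f_2 = -x**2 - x*y + x + y, LT = x**2.
f_3 = -x**2 + x*y - y**2 + y + 1, LT = x**2.

S(f_1,f_2): lcm = x**2. S = -y - 1.
  reduce S modulo (f_1, f_2, f_3):
  remainder -y - 1 ≠ 0; add h_4 = -y - 1 to the basis.

The other S-polynomials (S(f_1,f_3), S(f_2,f_3), S(f_1,h_4), S(f_2,h_4), S(f_3,h_4)) all reduce to 0 modulo the current basis, so we have a Gröbner basis.
Inter-reduce: drop elements whose leading term is divisible by another's, tail-reduce, and make monic.
Reduced Gröbner basis: {x**2 + x + 1, y + 1}.
Label its elements g_1 = x**2 + x + 1, g_2 = y + 1.

Reduce p = x**2 - x + y modulo G:
  leading term x**2: subtract (1)·g_1 from x**2 - x + y → x + y - 1
  leading term x: no divisor's leading term divides it; move x to the remainder.
  leading term y: subtract (1)·g_2 from y - 1 → 1
  leading term 1: no divisor's leading term divides it; move 1 to the remainder.
  normal form = x + 1.
The normal form is nonzero, so p ∉ I. Since p minus its normal form lies in I, I + (p) = I + (r) where r = x + 1; decide whether this ideal is the whole ring.
Run Buchberger on G together with r (pairs among the g_i already reduce to 0 since G is a Gröbner basis):
g_1 = x**2 + x + 1, LT = x**2.
g_2 = y + 1, LT = y.
r = x + 1, LT = x.

S(g_1,r): lcm = x**2. S = 1.
  reduce S modulo (g_1, g_2, r):
  remainder 1 ≠ 0; add m_4 = 1 to the basis.

The other S-polynomials (S(g_1,g_2), S(g_2,r), S(g_1,m_4), S(g_2,m_4), S(r,m_4)) all reduce to 0 modulo the current basis, so we have a Gröbner basis.
Inter-reduce: drop elements whose leading term is divisible by another's, tail-reduce, and make monic.
Reduced Gröbner basis: {1}.
The reduced Gröbner basis of I + (p) is {1}: the ideal is the whole ring, so the enlarged system has no common solution — adjoining p is inconsistent.

Ideal membership is decidable via reduction modulo a Gröbner basis.

Adjoining x**2 - x + y makes the ideal the whole ring: the system is inconsistent.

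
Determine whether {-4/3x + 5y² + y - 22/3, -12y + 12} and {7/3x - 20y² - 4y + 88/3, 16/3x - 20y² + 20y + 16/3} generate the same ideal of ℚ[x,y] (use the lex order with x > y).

No, the ideals differ.

Equality of ideals is decidable: compute both reduced Gröbner bases (unique for the ordering) and check whether they agree.
Buchberger on the first generating set:
f_1 = -4/3x + 5y² + y - 22/3, LT = x.
f_2 = -12y + 12, LT = y.

The S-polynomials (S(f_1,f_2)) all reduce to 0 modulo the current basis, so we have a Gröbner basis.
Inter-reduce: drop elements whose leading term is divisible by another's, tail-reduce, and make monic.
Reduced Gröbner basis: {x + 1, y - 1}.

Buchberger on the second generating set:
h_1 = 7/3x - 20y² - 4y + 88/3, LT = x.
h_2 = 16/3x - 20y² + 20y + 16/3, LT = x.

S(h_1,h_2): lcm = x. S = -135/28y² - 153/28y + 81/7.
  leading term y²: no divisor's leading term divides it; move -135/28y² to the remainder.
  leading term y: no divisor's leading term divides it; move -153/28y to the remainder.
  leading term 1: no divisor's leading term divides it; move 81/7 to the remainder.
  remainder -135/28y² - 153/28y + 81/7 ≠ 0; add k_3 = -135/28y² - 153/28y + 81/7 to the basis.

The other S-polynomials (S(h_1,k_3), S(h_2,k_3)) all reduce to 0 modulo the current basis, so we have a Gröbner basis.
Inter-reduce: drop elements whose leading term is divisible by another's, tail-reduce, and make monic.
Reduced Gröbner basis: {x + 8y - 8, y² + 17/15y - 12/5}.

Since the reduced bases disagree, the two ideals are not the same.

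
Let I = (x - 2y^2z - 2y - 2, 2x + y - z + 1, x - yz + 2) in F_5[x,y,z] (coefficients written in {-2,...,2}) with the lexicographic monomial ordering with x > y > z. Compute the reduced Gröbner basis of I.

f_1 = x - 2y^2z - 2y - 2, LT = x.
f_2 = 2x + y - z + 1, LT = x.
f_3 = x - yz + 2, LT = x.

S(f_1,f_2): lcm = x. S = -2y^2z - 2z.
  leading term y^2z: no divisor's leading term divides it; move -2y^2z to the remainder.
  leading term z: no divisor's leading term divides it; move -2z to the remainder.
  remainder -2y^2z - 2z ≠ 0; add g_4 = -2y^2z - 2z to the basis.

S(f_1,f_3): lcm = x. S = -2y^2z + yz - 2y + 1.
  leading term y^2z: subtract (1)·g_4 from -2y^2z + yz - 2y + 1 → yz - 2y + 2z + 1
  leading term yz: no divisor's leading term divides it; move yz to the remainder.
  leading term y: no divisor's leading term divides it; move -2y to the remainder.
  leading term z: no divisor's leading term divides it; move 2z to the remainder.
  leading term 1: no divisor's leading term divides it; move 1 to the remainder.
  remainder yz - 2y + 2z + 1 ≠ 0; add g_5 = yz - 2y + 2z + 1 to the basis.

S(f_2,f_3): lcm = x. S = yz - 2y + 2z + 1.
  leading term yz: subtract (1)·g_5 from yz - 2y + 2z + 1 → 0
  remainder 0.

S(f_1,g_4): leading monomials are coprime, so the S-polynomial reduces to 0 (Buchberger's first criterion).
S(f_2,g_4): leading monomials are coprime, so the S-polynomial reduces to 0 (Buchberger's first criterion).
S(f_3,g_4): leading monomials are coprime, so the S-polynomial reduces to 0 (Buchberger's first criterion).
S(f_1,g_5): leading monomials are coprime, so the S-polynomial reduces to 0 (Buchberger's first criterion).
S(f_2,g_5): leading monomials are coprime, so the S-polynomial reduces to 0 (Buchberger's first criterion).
S(f_3,g_5): leading monomials are coprime, so the S-polynomial reduces to 0 (Buchberger's first criterion).
S(g_4,g_5): lcm = y^2z. S = 2y^2 - 2yz - y + z.
  leading term y^2: no divisor's leading term divides it; move 2y^2 to the remainder.
  leading term yz: subtract (-2)·g_5 from -2yz - y + z → 2
  leading term 1: no divisor's leading term divides it; move 2 to the remainder.
  remainder 2y^2 + 2 ≠ 0; add g_6 = 2y^2 + 2 to the basis.

S(f_1,g_6): leading monomials are coprime, so the S-polynomial reduces to 0 (Buchberger's first criterion).
S(f_2,g_6): leading monomials are coprime, so the S-polynomial reduces to 0 (Buchberger's first criterion).
S(f_3,g_6): leading monomials are coprime, so the S-polynomial reduces to 0 (Buchberger's first criterion).
S(g_4,g_6): lcm = y^2z. S = 0.
  remainder 0.

S(g_5,g_6): lcm = y^2z. S = -2y^2 + 2yz + y - z.
  leading term y^2: subtract (-1)·g_6 from -2y^2 + 2yz + y - z → 2yz + y - z + 2
  leading term yz: subtract (2)·g_5 from 2yz + y - z + 2 → 0
  remainder 0.

Every S-polynomial of the final basis reduces to 0, so we have a Gröbner basis.
Inter-reduce: drop elements whose leading term is divisible by another's, tail-reduce, and make monic.

G = {x - 2y + 2z - 2, y^2 + 1, yz - 2y + 2z + 1}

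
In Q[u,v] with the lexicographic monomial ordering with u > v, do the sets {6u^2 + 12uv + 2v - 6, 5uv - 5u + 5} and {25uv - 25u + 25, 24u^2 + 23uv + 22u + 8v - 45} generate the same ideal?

For a fixed monomial order, each ideal has a unique reduced Gröbner basis; comparing bases decides equality.
Buchberger on the first generating set:
f_1 = 6u^2 + 12uv + 2v - 6, LT = u^2.
f_2 = 5uv - 5u + 5, LT = uv.

S(f_1,f_2): lcm = u^2v. S = u^2 + 2uv^2 - u + 1/3v^2 - v.
  reduce S modulo (f_1, f_2):
  remainder -u + 1/3v^2 - 10/3v + 1 ≠ 0; add g_3 = -u + 1/3v^2 - 10/3v + 1 to the basis.

S(f_2,g_3): lcm = uv. S = -u + 1/3v^3 - 10/3v^2 + v + 1.
  reduce S modulo (f_1, f_2, g_3):
  remainder 1/3v^3 - 11/3v^2 + 13/3v ≠ 0; add g_4 = 1/3v^3 - 11/3v^2 + 13/3v to the basis.

The other S-polynomials (S(f_1,g_3), S(f_1,g_4), S(f_2,g_4), S(g_3,g_4)) all reduce to 0 modulo the current basis, so we have a Gröbner basis.
Inter-reduce: drop elements whose leading term is divisible by another's, tail-reduce, and make monic.
Reduced Gröbner basis: {u - 1/3v^2 + 10/3v - 1, v^3 - 11v^2 + 13v}.

Buchberger on the second generating set:
h_1 = 25uv - 25u + 25, LT = uv.
h_2 = 24u^2 + 23uv + 22u + 8v - 45, LT = u^2.

S(h_1,h_2): lcm = u^2v. S = -u^2 - 23/24uv^2 - 11/12uv + u - 1/3v^2 + 15/8v.
  reduce S modulo (h_1, h_2):
  remainder u - 1/3v^2 + 19/6v - 23/24 ≠ 0; add k_3 = u - 1/3v^2 + 19/6v - 23/24 to the basis.

S(h_1,k_3): lcm = uv. S = -u + 1/3v^3 - 19/6v^2 + 23/24v + 1.
  reduce S modulo (h_1, h_2, k_3):
  remainder 1/3v^3 - 7/2v^2 + 33/8v + 1/24 ≠ 0; add k_4 = 1/3v^3 - 7/2v^2 + 33/8v + 1/24 to the basis.

The other S-polynomials (S(h_2,k_3), S(h_1,k_4), S(h_2,k_4), S(k_3,k_4)) all reduce to 0 modulo the current basis, so we have a Gröbner basis.
Inter-reduce: drop elements whose leading term is divisible by another's, tail-reduce, and make monic.
Reduced Gröbner basis: {u - 1/3v^2 + 19/6v - 23/24, v^3 - 21/2v^2 + 99/8v + 1/8}.

The bases are distinct; the ideals are different.

No, the ideals differ.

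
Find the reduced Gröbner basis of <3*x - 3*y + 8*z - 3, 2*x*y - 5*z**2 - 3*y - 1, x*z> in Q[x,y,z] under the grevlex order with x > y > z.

f_1 = 3*x - 3*y + 8*z - 3, LT = x.
f_2 = 2*x*y - 5*z**2 - 3*y - 1, LT = x*y.
f_3 = x*z, LT = x*z.

S(f_1,f_2): lcm = x*y. S = -y**2 + 8/3*y*z + 5/2*z**2 + 1/2*y + 1/2.
  leading term y**2: no divisor's leading term divides it; move -y**2 to the remainder.
  leading term y*z: no divisor's leading term divides it; move 8/3*y*z to the remainder.
  leading term z**2: no divisor's leading term divides it; move 5/2*z**2 to the remainder.
  leading term y: no divisor's leading term divides it; move 1/2*y to the remainder.
  leading term 1: no divisor's leading term divides it; move 1/2 to the remainder.
  remainder -y**2 + 8/3*y*z + 5/2*z**2 + 1/2*y + 1/2 ≠ 0; add g_4 = -y**2 + 8/3*y*z + 5/2*z**2 + 1/2*y + 1/2 to the basis.

S(f_1,f_3): lcm = x*z. S = -y*z + 8/3*z**2 - z.
  leading term y*z: no divisor's leading term divides it; move -y*z to the remainder.
  leading term z**2: no divisor's leading term divides it; move 8/3*z**2 to the remainder.
  leading term z: no divisor's leading term divides it; move -z to the remainder.
  remainder -y*z + 8/3*z**2 - z ≠ 0; add g_5 = -y*z + 8/3*z**2 - z to the basis.

S(f_2,f_3): lcm = x*y*z. S = -5/2*z**3 - 3/2*y*z - 1/2*z.
  leading term z**3: no divisor's leading term divides it; move -5/2*z**3 to the remainder.
  leading term y*z: subtract (3/2)·g_5 from -3/2*y*z - 1/2*z → -4*z**2 + z
  leading term z**2: no divisor's leading term divides it; move -4*z**2 to the remainder.
  leading term z: no divisor's leading term divides it; move z to the remainder.
  remainder -5/2*z**3 - 4*z**2 + z ≠ 0; add g_6 = -5/2*z**3 - 4*z**2 + z to the basis.

S(f_1,g_4): leading monomials are coprime, so the S-polynomial reduces to 0 (Buchberger's first criterion).
S(f_2,g_4): lcm = x*y**2. S = 8/3*x*y*z + 5/2*x*z**2 - 5/2*y*z**2 + 1/2*x*y - 3/2*y**2 + 1/2*x - 1/2*y.
  leading term x*y*z: subtract (8/9*y*z)·f_1 from 8/3*x*y*z + 5/2*x*z**2 - 5/2*y*z**2 + 1/2*x*y - 3/2*y**2 + 1/2*x - 1/2*y → 8/3*y**2*z + 5/2*x*z**2 - 173/18*y*z**2 + 1/2*x*y - 3/2*y**2 + 8/3*y*z + 1/2*x - 1/2*y
  leading term y**2*z: subtract (-8/3*z)·g_4 from 8/3*y**2*z + 5/2*x*z**2 - 173/18*y*z**2 + 1/2*x*y - 3/2*y**2 + 8/3*y*z + 1/2*x - 1/2*y → 5/2*x*z**2 - 5/2*y*z**2 + 20/3*z**3 + 1/2*x*y - 3/2*y**2 + 4*y*z + 1/2*x - 1/2*y + 4/3*z
  leading term x*z**2: subtract (5/6*z**2)·f_1 from 5/2*x*z**2 - 5/2*y*z**2 + 20/3*z**3 + 1/2*x*y - 3/2*y**2 + 4*y*z + 1/2*x - 1/2*y + 4/3*z → 1/2*x*y - 3/2*y**2 + 4*y*z + 5/2*z**2 + 1/2*x - 1/2*y + 4/3*z
  leading term x*y: subtract (1/6*y)·f_1 from 1/2*x*y - 3/2*y**2 + 4*y*z + 5/2*z**2 + 1/2*x - 1/2*y + 4/3*z → -y**2 + 8/3*y*z + 5/2*z**2 + 1/2*x + 4/3*z
  leading term y**2: subtract (1)·g_4 from -y**2 + 8/3*y*z + 5/2*z**2 + 1/2*x + 4/3*z → 1/2*x - 1/2*y + 4/3*z - 1/2
  leading term x: subtract (1/6)·f_1 from 1/2*x - 1/2*y + 4/3*z - 1/2 → 0
  remainder 0.

S(f_3,g_4): leading monomials are coprime, so the S-polynomial reduces to 0 (Buchberger's first criterion).
S(f_1,g_5): leading monomials are coprime, so the S-polynomial reduces to 0 (Buchberger's first criterion).
S(f_2,g_5): lcm = x*y*z. S = 8/3*x*z**2 - 5/2*z**3 - x*z - 3/2*y*z - 1/2*z.
  leading term x*z**2: subtract (8/9*z**2)·f_1 from 8/3*x*z**2 - 5/2*z**3 - x*z - 3/2*y*z - 1/2*z → 8/3*y*z**2 - 173/18*z**3 - x*z - 3/2*y*z + 8/3*z**2 - 1/2*z
  leading term y*z**2: subtract (-8/3*z)·g_5 from 8/3*y*z**2 - 173/18*z**3 - x*z - 3/2*y*z + 8/3*z**2 - 1/2*z → -5/2*z**3 - x*z - 3/2*y*z - 1/2*z
  leading term z**3: subtract (1)·g_6 from -5/2*z**3 - x*z - 3/2*y*z - 1/2*z → -x*z - 3/2*y*z + 4*z**2 - 3/2*z
  leading term x*z: subtract (-1/3*z)·f_1 from -x*z - 3/2*y*z + 4*z**2 - 3/2*z → -5/2*y*z + 20/3*z**2 - 5/2*z
  leading term y*z: subtract (5/2)·g_5 from -5/2*y*z + 20/3*z**2 - 5/2*z → 0
  remainder 0.

S(f_3,g_5): lcm = x*y*z. S = 8/3*x*z**2 - x*z.
  leading term x*z**2: subtract (8/9*z**2)·f_1 from 8/3*x*z**2 - x*z → 8/3*y*z**2 - 64/9*z**3 - x*z + 8/3*z**2
  leading term y*z**2: subtract (-8/3*z)·g_5 from 8/3*y*z**2 - 64/9*z**3 - x*z + 8/3*z**2 → -x*z
  leading term x*z: subtract (-1/3*z)·f_1 from -x*z → -y*z + 8/3*z**2 - z
  leading term y*z: subtract (1)·g_5 from -y*z + 8/3*z**2 - z → 0
  remainder 0.

S(g_4,g_5): lcm = y**2*z. S = -5/2*z**3 - 3/2*y*z - 1/2*z.
  leading term z**3: subtract (1)·g_6 from -5/2*z**3 - 3/2*y*z - 1/2*z → -3/2*y*z + 4*z**2 - 3/2*z
  leading term y*z: subtract (3/2)·g_5 from -3/2*y*z + 4*z**2 - 3/2*z → 0
  remainder 0.

S(f_1,g_6): leading monomials are coprime, so the S-polynomial reduces to 0 (Buchberger's first criterion).
S(f_2,g_6): leading monomials are coprime, so the S-polynomial reduces to 0 (Buchberger's first criterion).
S(f_3,g_6): lcm = x*z**3. S = -8/5*x*z**2 + 2/5*x*z.
  leading term x*z**2: subtract (-8/15*z**2)·f_1 from -8/5*x*z**2 + 2/5*x*z → -8/5*y*z**2 + 64/15*z**3 + 2/5*x*z - 8/5*z**2
  leading term y*z**2: subtract (8/5*z)·g_5 from -8/5*y*z**2 + 64/15*z**3 + 2/5*x*z - 8/5*z**2 → 2/5*x*z
  leading term x*z: subtract (2/15*z)·f_1 from 2/5*x*z → 2/5*y*z - 16/15*z**2 + 2/5*z
  leading term y*z: subtract (-2/5)·g_5 from 2/5*y*z - 16/15*z**2 + 2/5*z → 0
  remainder 0.

S(g_4,g_6): leading monomials are coprime, so the S-polynomial reduces to 0 (Buchberger's first criterion).
S(g_5,g_6): lcm = y*z**3. S = -8/3*z**4 - 8/5*y*z**2 + z**3 + 2/5*y*z.
  leading term z**4: subtract (16/15*z)·g_6 from -8/3*z**4 - 8/5*y*z**2 + z**3 + 2/5*y*z → -8/5*y*z**2 + 79/15*z**3 + 2/5*y*z - 16/15*z**2
  leading term y*z**2: subtract (8/5*z)·g_5 from -8/5*y*z**2 + 79/15*z**3 + 2/5*y*z - 16/15*z**2 → z**3 + 2/5*y*z + 8/15*z**2
  leading term z**3: subtract (-2/5)·g_6 from z**3 + 2/5*y*z + 8/15*z**2 → 2/5*y*z - 16/15*z**2 + 2/5*z
  leading term y*z: subtract (-2/5)·g_5 from 2/5*y*z - 16/15*z**2 + 2/5*z → 0
  remainder 0.

Every S-polynomial of the final basis reduces to 0, so we have a Gröbner basis.
Inter-reduce: drop elements whose leading term is divisible by another's, tail-reduce, and make monic.

G = {z**3 + 8/5*z**2 - 2/5*z, y**2 - 173/18*z**2 - 1/2*y + 8/3*z - 1/2, y*z - 8/3*z**2 + z, x - y + 8/3*z - 1}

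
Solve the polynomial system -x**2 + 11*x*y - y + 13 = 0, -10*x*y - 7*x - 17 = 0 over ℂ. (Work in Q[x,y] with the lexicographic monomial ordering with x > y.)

{(-1, 1), (-67/20 + sqrt(5169)/20, -81/20 - sqrt(5169)/20), (-sqrt(5169)/20 - 67/20, -81/20 + sqrt(5169)/20)}

Compute a lex Gröbner basis by Buchberger's algorithm.
f_1 = -x**2 + 11*x*y - y + 13, LT = x**2.
f_2 = -10*x*y - 7*x - 17, LT = x*y.

S(f_1,f_2): lcm = x**2*y. S = -7/10*x**2 - 11*x*y**2 - 17/10*x + y**2 - 13*y.
  leading term x**2: subtract (7/10)·f_1 from -7/10*x**2 - 11*x*y**2 - 17/10*x + y**2 - 13*y → -11*x*y**2 - 77/10*x*y - 17/10*x + y**2 - 123/10*y - 91/10
  leading term x*y**2: subtract (11/10*y)·f_2 from -11*x*y**2 - 77/10*x*y - 17/10*x + y**2 - 123/10*y - 91/10 → -17/10*x + y**2 + 32/5*y - 91/10
  leading term x: no divisor's leading term divides it; move -17/10*x to the remainder.
  leading term y**2: no divisor's leading term divides it; move y**2 to the remainder.
  leading term y: no divisor's leading term divides it; move 32/5*y to the remainder.
  leading term 1: no divisor's leading term divides it; move -91/10 to the remainder.
  remainder -17/10*x + y**2 + 32/5*y - 91/10 ≠ 0; add h_3 = -17/10*x + y**2 + 32/5*y - 91/10 to the basis.

S(f_2,h_3): lcm = x*y. S = 7/10*x + 10/17*y**3 + 64/17*y**2 - 91/17*y + 17/10.
  leading term x: subtract (-7/17)·h_3 from 7/10*x + 10/17*y**3 + 64/17*y**2 - 91/17*y + 17/10 → 10/17*y**3 + 71/17*y**2 - 231/85*y - 174/85
  leading term y**3: no divisor's leading term divides it; move 10/17*y**3 to the remainder.
  leading term y**2: no divisor's leading term divides it; move 71/17*y**2 to the remainder.
  leading term y: no divisor's leading term divides it; move -231/85*y to the remainder.
  leading term 1: no divisor's leading term divides it; move -174/85 to the remainder.
  remainder 10/17*y**3 + 71/17*y**2 - 231/85*y - 174/85 ≠ 0; add h_4 = 10/17*y**3 + 71/17*y**2 - 231/85*y - 174/85 to the basis.

The other S-polynomials (S(f_1,h_3), S(f_1,h_4), S(f_2,h_4), S(h_3,h_4)) all reduce to 0 modulo the current basis, so we have a Gröbner basis.
Inter-reduce: drop elements whose leading term is divisible by another's, tail-reduce, and make monic.
Reduced Gröbner basis: {x - 10/17*y**2 - 64/17*y + 91/17, y**3 + 71/10*y**2 - 231/50*y - 87/25}.

Since the basis is lex-ordered, y**3 + 71/10*y**2 - 231/50*y - 87/25 is univariate in y. Its roots are {1, -81/20 - sqrt(5169)/20, -81/20 + sqrt(5169)/20}. Back-substituting each root into the other basis elements fixes the other coordinates.
  y = 1: the earlier basis element becomes x + 1 = 0, giving x = -1 — point (-1, 1).
  y = -81/20 - sqrt(5169)/20: the earlier basis element becomes x - sqrt(5169)/20 + 67/20 = 0, giving x = -67/20 + sqrt(5169)/20 — point (-67/20 + sqrt(5169)/20, -81/20 - sqrt(5169)/20).
  y = -81/20 + sqrt(5169)/20: the earlier basis element becomes x + 67/20 + sqrt(5169)/20 = 0, giving x = -sqrt(5169)/20 - 67/20 — point (-sqrt(5169)/20 - 67/20, -81/20 + sqrt(5169)/20).
Substituting each solution back into the original system confirms all equations vanish.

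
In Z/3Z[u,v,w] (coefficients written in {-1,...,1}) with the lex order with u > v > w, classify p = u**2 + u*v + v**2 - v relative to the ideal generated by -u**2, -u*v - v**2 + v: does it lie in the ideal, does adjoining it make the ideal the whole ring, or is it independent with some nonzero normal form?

u**2 + u*v + v**2 - v lies in I (it reduces to 0).

First compute the reduced Gröbner basis of I by Buchberger's algorithm.
f_1 = -u**2, LT = u**2.
f_2 = -u*v - v**2 + v, LT = u*v.

S(f_1,f_2): lcm = u**2*v. S = -u*v**2 + u*v.
  reduce S modulo (f_1, f_2):
  remainder v**3 + v**2 + v ≠ 0; add h_3 = v**3 + v**2 + v to the basis.

The other S-polynomials (S(f_1,h_3), S(f_2,h_3)) all reduce to 0 modulo the current basis, so we have a Gröbner basis.
Inter-reduce: drop elements whose leading term is divisible by another's, tail-reduce, and make monic.
Reduced Gröbner basis: {u**2, u*v + v**2 - v, v**3 + v**2 + v}.
Label its elements g_1 = u**2, g_2 = u*v + v**2 - v, g_3 = v**3 + v**2 + v.

Reduce p = u**2 + u*v + v**2 - v modulo G:
  leading term u**2: subtract (1)·g_1 from u**2 + u*v + v**2 - v → u*v + v**2 - v
  leading term u*v: subtract (1)·g_2 from u*v + v**2 - v → 0
  normal form = 0.
Since the normal form is 0, p ∈ I.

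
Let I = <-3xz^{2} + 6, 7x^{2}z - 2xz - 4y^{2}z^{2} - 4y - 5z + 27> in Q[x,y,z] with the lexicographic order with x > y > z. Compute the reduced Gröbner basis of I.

Buchberger's algorithm terminates because the ascending chain of leading-term ideals stabilizes.

f_1 = -3xz^{2} + 6, LT = xz^{2}.
f_2 = 7x^{2}z - 2xz - 4y^{2}z^{2} - 4y - 5z + 27, LT = x^{2}z.

S(f_1,f_2): lcm = x^{2}z^{2}. S = \tfrac{2}{7}xz^{2} - 2x + \tfrac{4}{7}y^{2}z^{3} + \tfrac{4}{7}yz + \tfrac{5}{7}z^{2} - \tfrac{27}{7}z.
  reduce S modulo (f_1, f_2):
  remainder -2x + \tfrac{4}{7}y^{2}z^{3} + \tfrac{4}{7}yz + \tfrac{5}{7}z^{2} - \tfrac{27}{7}z + \tfrac{4}{7} ≠ 0; add g_3 = -2x + \tfrac{4}{7}y^{2}z^{3} + \tfrac{4}{7}yz + \tfrac{5}{7}z^{2} - \tfrac{27}{7}z + \tfrac{4}{7} to the basis.

S(f_1,g_3): lcm = xz^{2}. S = \tfrac{2}{7}y^{2}z^{5} + \tfrac{2}{7}yz^{3} + \tfrac{5}{14}z^{4} - \tfrac{27}{14}z^{3} + \tfrac{2}{7}z^{2} - 2.
  reduce S modulo (f_1, f_2, g_3):
  remainder \tfrac{2}{7}y^{2}z^{5} + \tfrac{2}{7}yz^{3} + \tfrac{5}{14}z^{4} - \tfrac{27}{14}z^{3} + \tfrac{2}{7}z^{2} - 2 ≠ 0; add g_4 = \tfrac{2}{7}y^{2}z^{5} + \tfrac{2}{7}yz^{3} + \tfrac{5}{14}z^{4} - \tfrac{27}{14}z^{3} + \tfrac{2}{7}z^{2} - 2 to the basis.

The other S-polynomials (S(f_2,g_3), S(f_1,g_4), S(f_2,g_4), S(g_3,g_4)) all reduce to 0 modulo the current basis, so we have a Gröbner basis.
Inter-reduce: drop elements whose leading term is divisible by another's, tail-reduce, and make monic.

G = {x - \tfrac{2}{7}y^{2}z^{3} - \tfrac{2}{7}yz - \tfrac{5}{14}z^{2} + \tfrac{27}{14}z - \tfrac{2}{7}, y^{2}z^{5} + yz^{3} + \tfrac{5}{4}z^{4} - \tfrac{27}{4}z^{3} + z^{2} - 7}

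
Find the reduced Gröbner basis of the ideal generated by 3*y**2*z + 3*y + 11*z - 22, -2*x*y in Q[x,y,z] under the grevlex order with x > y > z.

f_1 = 3*y**2*z + 3*y + 11*z - 22, LT = y**2*z.
f_2 = -2*x*y, LT = x*y.

S(f_1,f_2): lcm = x*y**2*z. S = x*y + 11/3*x*z - 22/3*x.
  leading term x*y: subtract (-1/2)·f_2 from x*y + 11/3*x*z - 22/3*x → 11/3*x*z - 22/3*x
  leading term x*z: no divisor's leading term divides it; move 11/3*x*z to the remainder.
  leading term x: no divisor's leading term divides it; move -22/3*x to the remainder.
  remainder 11/3*x*z - 22/3*x ≠ 0; add g_3 = 11/3*x*z - 22/3*x to the basis.

The other S-polynomials (S(f_1,g_3), S(f_2,g_3)) all reduce to 0 modulo the current basis, so we have a Gröbner basis.

G = {y**2*z + y + 11/3*z - 22/3, x*y, x*z - 2*x}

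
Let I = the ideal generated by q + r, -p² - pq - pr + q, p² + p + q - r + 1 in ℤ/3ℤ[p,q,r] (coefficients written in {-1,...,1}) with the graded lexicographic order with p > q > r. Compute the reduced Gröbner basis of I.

G = {p + 1, q - 1, r + 1}

f_1 = q + r, LT = q.
f_2 = -p² - pq - pr + q, LT = p².
f_3 = p² + p + q - r + 1, LT = p².

S(f_1,f_2): leading monomials are coprime, so the S-polynomial reduces to 0 (Buchberger's first criterion).
S(f_1,f_3): leading monomials are coprime, so the S-polynomial reduces to 0 (Buchberger's first criterion).
S(f_2,f_3): lcm = p². S = pq + pr - p + q + r - 1.
  leading term pq: subtract (p)·f_1 from pq + pr - p + q + r - 1 → -p + q + r - 1
  leading term p: no divisor's leading term divides it; move -p to the remainder.
  leading term q: subtract (1)·f_1 from q + r - 1 → -1
  leading term 1: no divisor's leading term divides it; move -1 to the remainder.
  remainder -p - 1 ≠ 0; add g_4 = -p - 1 to the basis.

S(f_1,g_4): leading monomials are coprime, so the S-polynomial reduces to 0 (Buchberger's first criterion).
S(f_2,g_4): lcm = p². S = pq + pr - p - q.
  leading term pq: subtract (p)·f_1 from pq + pr - p - q → -p - q
  leading term p: subtract (1)·g_4 from -p - q → -q + 1
  leading term q: subtract (-1)·f_1 from -q + 1 → r + 1
  leading term r: no divisor's leading term divides it; move r to the remainder.
  leading term 1: no divisor's leading term divides it; move 1 to the remainder.
  remainder r + 1 ≠ 0; add g_5 = r + 1 to the basis.

S(f_3,g_4): lcm = p². S = q - r + 1.
  leading term q: subtract (1)·f_1 from q - r + 1 → r + 1
  leading term r: subtract (1)·g_5 from r + 1 → 0
  remainder 0.

S(f_1,g_5): leading monomials are coprime, so the S-polynomial reduces to 0 (Buchberger's first criterion).
S(f_2,g_5): leading monomials are coprime, so the S-polynomial reduces to 0 (Buchberger's first criterion).
S(f_3,g_5): leading monomials are coprime, so the S-polynomial reduces to 0 (Buchberger's first criterion).
S(g_4,g_5): leading monomials are coprime, so the S-polynomial reduces to 0 (Buchberger's first criterion).
Every S-polynomial of the final basis reduces to 0, so we have a Gröbner basis.
Inter-reduce: drop elements whose leading term is divisible by another's, tail-reduce, and make monic.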